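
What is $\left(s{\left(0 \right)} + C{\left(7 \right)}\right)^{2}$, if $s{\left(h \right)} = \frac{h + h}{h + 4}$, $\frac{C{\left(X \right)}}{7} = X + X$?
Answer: $9604$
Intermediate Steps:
$C{\left(X \right)} = 14 X$ ($C{\left(X \right)} = 7 \left(X + X\right) = 7 \cdot 2 X = 14 X$)
$s{\left(h \right)} = \frac{2 h}{4 + h}$
$\left(s{\left(0 \right)} + C{\left(7 \right)}\right)^{2} = \left(2 \cdot 0 \frac{1}{4 + 0} + 14 \cdot 7\right)^{2} = \left(2 \cdot 0 \cdot \frac{1}{4} + 98\right)^{2} = \left(0 + 98\right)^{2} = 98^{2} = 9604$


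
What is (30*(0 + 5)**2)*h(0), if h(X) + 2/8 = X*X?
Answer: -375/2 ≈ -187.50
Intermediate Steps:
h(X) = -1/4 + X**2 (h(X) = -1/4 + X*X = -1/4 + X**2)
(30*(0 + 5)**2)*h(0) = (30*(0 + 5)**2)*(-1/4 + 0**2) = (30*5**2)*(-1/4 + 0) = (30*25)*(-1/4) = 750*(-1/4) = -375/2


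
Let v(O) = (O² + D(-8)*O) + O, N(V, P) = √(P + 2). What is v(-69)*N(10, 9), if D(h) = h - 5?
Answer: 5589*√11 ≈ 18537.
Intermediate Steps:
D(h) = -5 + h
N(V, P) = √(2 + P)
v(O) = O² - 12*O (v(O) = (O² + (-5 - 8)*O) + O = (O² - 13*O) + O = O² - 12*O)
v(-69)*N(10, 9) = (-69*(-12 - 69))*√(2 + 9) = (-69*(-81))*√11 = 5589*√11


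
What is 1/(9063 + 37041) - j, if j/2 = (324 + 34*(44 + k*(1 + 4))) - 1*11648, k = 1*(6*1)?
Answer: 812168065/46104 ≈ 17616.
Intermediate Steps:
k = 6 (k = 1*6 = 6)
j = -17616 (j = 2*((324 + 34*(44 + 6*(1 + 4))) - 1*11648) = 2*((324 + 34*(44 + 6*5)) - 11648) = 2*((324 + 34*(44 + 30)) - 11648) = 2*((324 + 34*74) - 11648) = 2*((324 + 2516) - 11648) = 2*(2840 - 11648) = 2*(-8808) = -17616)
1/(9063 + 37041) - j = 1/(9063 + 37041) - 1*(-17616) = 1/46104 + 17616 = 812168065/46104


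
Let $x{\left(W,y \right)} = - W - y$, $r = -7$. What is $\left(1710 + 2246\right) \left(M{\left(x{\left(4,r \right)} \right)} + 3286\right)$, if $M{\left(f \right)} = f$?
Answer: $13011284$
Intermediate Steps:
$\left(1710 + 2246\right) \left(M{\left(x{\left(4,r \right)} \right)} + 3286\right) = \left(1710 + 2246\right) \left(\left(\left(-1\right) 4 - -7\right) + 3286\right) = 3956 \left(\left(-4 + 7\right) + 3286\right) = 3956 \left(3 + 3286\right) = 3956 \cdot 3289 = 13011284$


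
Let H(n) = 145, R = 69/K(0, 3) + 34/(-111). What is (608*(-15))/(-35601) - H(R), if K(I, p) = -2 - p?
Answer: -1717675/11867 ≈ -144.74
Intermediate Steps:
R = -7829/555 (R = 69/(-2 - 1*3) + 34/(-111) = 69/(-2 - 3) + 34*(-1/111) = 69/(-5) - 34/111 = 69*(-1/5) - 34/111 = -69/5 - 34/111 = -7829/555 ≈ -14.106)
(608*(-15))/(-35601) - H(R) = (608*(-15))/(-35601) - 1*145 = -9120*(-1/35601) - 145 = 3040/11867 - 145 = -1717675/11867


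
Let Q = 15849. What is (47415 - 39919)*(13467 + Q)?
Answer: 219752736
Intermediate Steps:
(47415 - 39919)*(13467 + Q) = (47415 - 39919)*(13467 + 15849) = 7496*29316 = 219752736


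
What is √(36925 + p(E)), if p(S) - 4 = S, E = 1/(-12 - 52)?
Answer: √2363455/8 ≈ 192.17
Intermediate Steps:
E = -1/64 (E = 1/(-64) = -1/64 ≈ -0.015625)
p(S) = 4 + S
√(36925 + p(E)) = √(36925 + (4 - 1/64)) = √(36925 + 255/64) = √(2363455/64) = √2363455/8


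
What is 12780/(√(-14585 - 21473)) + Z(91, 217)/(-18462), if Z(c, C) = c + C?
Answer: -154/9231 - 6390*I*√298/1639 ≈ -0.016683 - 67.302*I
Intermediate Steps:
Z(c, C) = C + c
12780/(√(-14585 - 21473)) + Z(91, 217)/(-18462) = 12780/(√(-14585 - 21473)) + (217 + 91)/(-18462) = 12780/(√(-36058)) + 308*(-1/18462) = 12780/((11*I*√298)) - 154/9231 = 12780*(-I*√298/3278) - 154/9231 = -6390*I*√298/1639 - 154/9231 = -154/9231 - 6390*I*√298/1639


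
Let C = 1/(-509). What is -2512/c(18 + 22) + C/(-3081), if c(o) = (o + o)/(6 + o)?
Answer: -11325749833/7841145 ≈ -1444.4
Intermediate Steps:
c(o) = 2*o/(6 + o) (c(o) = (2*o)/(6 + o) = 2*o/(6 + o))
C = -1/509 ≈ -0.0019646
-2512/c(18 + 22) + C/(-3081) = -2512*(6 + (18 + 22))/(2*(18 + 22)) - 1/509/(-3081) = -2512/(2*40/(6 + 40)) - 1/509*(-1/3081) = -2512/(2*40/46) + 1/1568229 = -2512/(2*40*(1/46)) + 1/1568229 = -2512/40/23 + 1/1568229 = -2512*23/40 + 1/1568229 = -7222/5 + 1/1568229 = -11325749833/7841145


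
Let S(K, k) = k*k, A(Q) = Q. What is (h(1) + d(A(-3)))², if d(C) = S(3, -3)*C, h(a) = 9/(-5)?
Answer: 20736/25 ≈ 829.44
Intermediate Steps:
S(K, k) = k²
h(a) = -9/5 (h(a) = 9*(-⅕) = -9/5)
d(C) = 9*C (d(C) = (-3)²*C = 9*C)
(h(1) + d(A(-3)))² = (-9/5 + 9*(-3))² = (-9/5 - 27)² = (-144/5)² = 20736/25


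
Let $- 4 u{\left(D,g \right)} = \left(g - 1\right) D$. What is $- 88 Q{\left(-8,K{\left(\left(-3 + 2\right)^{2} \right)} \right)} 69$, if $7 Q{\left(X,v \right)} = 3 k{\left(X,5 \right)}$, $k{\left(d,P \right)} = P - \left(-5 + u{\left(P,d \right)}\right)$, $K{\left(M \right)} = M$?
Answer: $\frac{22770}{7} \approx 3252.9$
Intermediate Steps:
$u{\left(D,g \right)} = - \frac{D \left(-1 + g\right)}{4}$ ($u{\left(D,g \right)} = - \frac{\left(g - 1\right) D}{4} = - \frac{\left(-1 + g\right) D}{4} = - \frac{D \left(-1 + g\right)}{4}$)
$k{\left(d,P \right)} = 5 + P - \frac{P \left(1 - d\right)}{4}$ ($k{\left(d,P \right)} = P - \left(-5 + \frac{P \left(1 - d\right)}{4}\right) = 5 + P - \frac{P \left(1 - d\right)}{4}$)
$Q{\left(X,v \right)} = \frac{15}{4} + \frac{15 X}{28}$ ($Q{\left(X,v \right)} = \frac{3 \left(5 + \frac{3}{4} \cdot 5 + \frac{1}{4} \cdot 5 X\right)}{7} = \frac{3 \left(5 + \frac{15}{4} + \frac{5 X}{4}\right)}{7} = \frac{3 \left(\frac{35}{4} + \frac{5 X}{4}\right)}{7} = \frac{\frac{105}{4} + \frac{15 X}{4}}{7} = \frac{15}{4} + \frac{15 X}{28}$)
$- 88 Q{\left(-8,K{\left(\left(-3 + 2\right)^{2} \right)} \right)} 69 = - 88 \left(\frac{15}{4} + \frac{15}{28} \left(-8\right)\right) 69 = - 88 \left(\frac{15}{4} - \frac{30}{7}\right) 69 = \left(-88\right) \left(- \frac{15}{28}\right) 69 = \frac{330}{7} \cdot 69 = \frac{22770}{7}$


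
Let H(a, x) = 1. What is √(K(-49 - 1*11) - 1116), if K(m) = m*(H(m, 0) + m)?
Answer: 2*√606 ≈ 49.234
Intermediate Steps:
K(m) = m*(1 + m)
√(K(-49 - 1*11) - 1116) = √((-49 - 1*11)*(1 + (-49 - 1*11)) - 1116) = √((-49 - 11)*(1 + (-49 - 11)) - 1116) = √(-60*(1 - 60) - 1116) = √(-60*(-59) - 1116) = √(3540 - 1116) = √2424 = 2*√606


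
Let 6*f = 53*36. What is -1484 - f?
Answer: -1802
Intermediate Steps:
f = 318 (f = (53*36)/6 = (⅙)*1908 = 318)
-1484 - f = -1484 - 1*318 = -1484 - 318 = -1802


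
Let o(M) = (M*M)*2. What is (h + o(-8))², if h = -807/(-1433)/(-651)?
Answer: 1584258031902121/96696743521 ≈ 16384.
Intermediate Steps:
o(M) = 2*M² (o(M) = M²*2 = 2*M²)
h = -269/310961 (h = -807*(-1/1433)*(-1/651) = (807/1433)*(-1/651) = -269/310961 ≈ -0.00086506)
(h + o(-8))² = (-269/310961 + 2*(-8)²)² = (-269/310961 + 2*64)² = (-269/310961 + 128)² = (39802739/310961)² = 1584258031902121/96696743521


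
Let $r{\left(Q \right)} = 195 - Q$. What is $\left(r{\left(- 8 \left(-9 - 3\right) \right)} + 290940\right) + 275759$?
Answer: $566798$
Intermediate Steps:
$\left(r{\left(- 8 \left(-9 - 3\right) \right)} + 290940\right) + 275759 = \left(\left(195 - - 8 \left(-9 - 3\right)\right) + 290940\right) + 275759 = \left(\left(195 - \left(-8\right) \left(-12\right)\right) + 290940\right) + 275759 = \left(\left(195 - 96\right) + 290940\right) + 275759 = \left(99 + 290940\right) + 275759 = 291039 + 275759 = 566798$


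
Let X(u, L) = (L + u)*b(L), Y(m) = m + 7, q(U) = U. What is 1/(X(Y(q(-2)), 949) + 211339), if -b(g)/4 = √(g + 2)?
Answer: 211339/30815847865 + 3816*√951/30815847865 ≈ 1.0677e-5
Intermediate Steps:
b(g) = -4*√(2 + g) (b(g) = -4*√(g + 2) = -4*√(2 + g))
Y(m) = 7 + m
X(u, L) = -4*√(2 + L)*(L + u) (X(u, L) = (L + u)*(-4*√(2 + L)) = -4*√(2 + L)*(L + u))
1/(X(Y(q(-2)), 949) + 211339) = 1/(4*√(2 + 949)*(-1*949 - (7 - 2)) + 211339) = 1/(4*√951*(-949 - 1*5) + 211339) = 1/(4*√951*(-949 - 5) + 211339) = 1/(4*√951*(-954) + 211339) = 1/(-3816*√951 + 211339) = 1/(211339 - 3816*√951)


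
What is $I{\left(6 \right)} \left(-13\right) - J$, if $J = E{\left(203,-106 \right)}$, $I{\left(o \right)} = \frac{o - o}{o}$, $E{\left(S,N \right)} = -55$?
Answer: $55$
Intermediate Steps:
$I{\left(o \right)} = 0$ ($I{\left(o \right)} = \frac{0}{o} = 0$)
$J = -55$
$I{\left(6 \right)} \left(-13\right) - J = 0 \left(-13\right) - -55 = 0 + 55 = 55$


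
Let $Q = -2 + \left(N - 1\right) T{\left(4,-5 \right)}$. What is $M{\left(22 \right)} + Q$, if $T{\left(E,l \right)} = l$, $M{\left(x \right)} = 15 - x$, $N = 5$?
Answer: $-29$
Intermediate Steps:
$Q = -22$ ($Q = -2 + \left(5 - 1\right) \left(-5\right) = -2 + 4 \left(-5\right) = -2 - 20 = -22$)
$M{\left(22 \right)} + Q = \left(15 - 22\right) - 22 = -7 - 22 = -29$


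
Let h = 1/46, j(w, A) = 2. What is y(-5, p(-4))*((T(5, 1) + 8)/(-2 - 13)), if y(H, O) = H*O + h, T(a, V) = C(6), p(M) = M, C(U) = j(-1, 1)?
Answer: -307/23 ≈ -13.348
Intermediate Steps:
C(U) = 2
T(a, V) = 2
h = 1/46 ≈ 0.021739
y(H, O) = 1/46 + H*O (y(H, O) = H*O + 1/46 = 1/46 + H*O)
y(-5, p(-4))*((T(5, 1) + 8)/(-2 - 13)) = (1/46 - 5*(-4))*((2 + 8)/(-2 - 13)) = (1/46 + 20)*(10/(-15)) = 921*(10*(-1/15))/46 = (921/46)*(-⅔) = -307/23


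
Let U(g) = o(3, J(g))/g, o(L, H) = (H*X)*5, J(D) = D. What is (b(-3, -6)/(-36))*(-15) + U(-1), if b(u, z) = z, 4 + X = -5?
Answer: -95/2 ≈ -47.500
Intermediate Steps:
X = -9 (X = -4 - 5 = -9)
o(L, H) = -45*H (o(L, H) = (H*(-9))*5 = -9*H*5 = -45*H)
U(g) = -45 (U(g) = (-45*g)/g = -45)
(b(-3, -6)/(-36))*(-15) + U(-1) = -6/(-36)*(-15) - 45 = -6*(-1/36)*(-15) - 45 = (1/6)*(-15) - 45 = -5/2 - 45 = -95/2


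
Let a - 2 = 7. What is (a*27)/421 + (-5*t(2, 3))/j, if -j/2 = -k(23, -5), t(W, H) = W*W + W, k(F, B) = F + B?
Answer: -647/2526 ≈ -0.25614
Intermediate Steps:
k(F, B) = B + F
a = 9 (a = 2 + 7 = 9)
t(W, H) = W + W² (t(W, H) = W² + W = W + W²)
j = 36 (j = -(-2)*(-5 + 23) = -(-2)*18 = -2*(-18) = 36)
(a*27)/421 + (-5*t(2, 3))/j = (9*27)/421 - 10*(1 + 2)/36 = 243*(1/421) - 10*3*(1/36) = 243/421 - 5*6*(1/36) = 243/421 - 30*1/36 = 243/421 - ⅚ = -647/2526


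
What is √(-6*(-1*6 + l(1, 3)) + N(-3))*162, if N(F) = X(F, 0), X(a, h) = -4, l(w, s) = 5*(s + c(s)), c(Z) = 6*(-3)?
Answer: 162*√482 ≈ 3556.6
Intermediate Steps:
c(Z) = -18
l(w, s) = -90 + 5*s (l(w, s) = 5*(s - 18) = 5*(-18 + s) = -90 + 5*s)
N(F) = -4
√(-6*(-1*6 + l(1, 3)) + N(-3))*162 = √(-6*(-1*6 + (-90 + 5*3)) - 4)*162 = √(-6*(-6 + (-90 + 15)) - 4)*162 = √(-6*(-6 - 75) - 4)*162 = √(-6*(-81) - 4)*162 = √(486 - 4)*162 = √482*162 = 162*√482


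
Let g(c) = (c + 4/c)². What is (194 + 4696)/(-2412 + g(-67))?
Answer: 21951210/9359581 ≈ 2.3453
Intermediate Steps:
(194 + 4696)/(-2412 + g(-67)) = (194 + 4696)/(-2412 + (4 + (-67)²)²/(-67)²) = 4890/(-2412 + (4 + 4489)²/4489) = 4890/(-2412 + (1/4489)*4493²) = 4890/(-2412 + (1/4489)*20187049) = 4890/(-2412 + 20187049/4489) = 4890/(9359581/4489) = 4890*(4489/9359581) = 21951210/9359581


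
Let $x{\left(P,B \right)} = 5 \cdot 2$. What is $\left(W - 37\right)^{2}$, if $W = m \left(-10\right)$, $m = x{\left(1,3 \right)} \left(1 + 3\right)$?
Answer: $190969$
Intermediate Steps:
$x{\left(P,B \right)} = 10$
$m = 40$ ($m = 10 \left(1 + 3\right) = 10 \cdot 4 = 40$)
$W = -400$ ($W = 40 \left(-10\right) = -400$)
$\left(W - 37\right)^{2} = \left(-400 - 37\right)^{2} = \left(-437\right)^{2} = 190969$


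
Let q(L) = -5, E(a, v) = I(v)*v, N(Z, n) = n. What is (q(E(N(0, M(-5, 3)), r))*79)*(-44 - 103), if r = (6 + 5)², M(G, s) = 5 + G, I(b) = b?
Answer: 58065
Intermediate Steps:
r = 121 (r = 11² = 121)
E(a, v) = v² (E(a, v) = v*v = v²)
(q(E(N(0, M(-5, 3)), r))*79)*(-44 - 103) = (-5*79)*(-44 - 103) = -395*(-147) = 58065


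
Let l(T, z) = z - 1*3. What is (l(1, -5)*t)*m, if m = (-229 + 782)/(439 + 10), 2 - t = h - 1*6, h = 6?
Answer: -8848/449 ≈ -19.706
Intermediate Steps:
l(T, z) = -3 + z (l(T, z) = z - 3 = -3 + z)
t = 2 (t = 2 - (6 - 1*6) = 2 - (6 - 6) = 2 - 1*0 = 2 + 0 = 2)
m = 553/449 ≈ 1.2316
(l(1, -5)*t)*m = ((-3 - 5)*2)*(553/449) = -8*2*(553/449) = -16*553/449 = -8848/449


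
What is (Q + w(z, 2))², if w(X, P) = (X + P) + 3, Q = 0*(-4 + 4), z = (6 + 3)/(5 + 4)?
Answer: 36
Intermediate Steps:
z = 1 (z = 9/9 = 9*(⅑) = 1)
Q = 0 (Q = 0*0 = 0)
w(X, P) = 3 + P + X (w(X, P) = (P + X) + 3 = 3 + P + X)
(Q + w(z, 2))² = (0 + (3 + 2 + 1))² = (0 + 6)² = 6² = 36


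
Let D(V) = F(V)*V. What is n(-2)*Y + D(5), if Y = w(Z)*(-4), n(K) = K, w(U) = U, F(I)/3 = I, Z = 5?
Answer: 115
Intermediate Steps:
F(I) = 3*I
D(V) = 3*V**2 (D(V) = (3*V)*V = 3*V**2)
Y = -20 (Y = 5*(-4) = -20)
n(-2)*Y + D(5) = -2*(-20) + 3*5**2 = 40 + 3*25 = 40 + 75 = 115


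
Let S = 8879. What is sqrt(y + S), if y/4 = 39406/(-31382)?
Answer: sqrt(7559998563)/923 ≈ 94.202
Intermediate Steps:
y = -4636/923 (y = 4*(39406/(-31382)) = 4*(39406*(-1/31382)) = 4*(-1159/923) = -4636/923 ≈ -5.0228)
sqrt(y + S) = sqrt(-4636/923 + 8879) = sqrt(8190681/923) = sqrt(7559998563)/923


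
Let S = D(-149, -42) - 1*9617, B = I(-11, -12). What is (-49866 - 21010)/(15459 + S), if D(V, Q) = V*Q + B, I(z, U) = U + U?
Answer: -17719/3019 ≈ -5.8692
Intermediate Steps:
I(z, U) = 2*U
B = -24 (B = 2*(-12) = -24)
D(V, Q) = -24 + Q*V (D(V, Q) = V*Q - 24 = Q*V - 24 = -24 + Q*V)
S = -3383 (S = (-24 - 42*(-149)) - 1*9617 = (-24 + 6258) - 9617 = 6234 - 9617 = -3383)
(-49866 - 21010)/(15459 + S) = (-49866 - 21010)/(15459 - 3383) = -70876/12076 = -70876*1/12076 = -17719/3019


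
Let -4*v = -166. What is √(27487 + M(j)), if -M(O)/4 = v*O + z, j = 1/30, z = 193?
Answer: √6009630/15 ≈ 163.43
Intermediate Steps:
j = 1/30 ≈ 0.033333
v = 83/2 (v = -¼*(-166) = 83/2 ≈ 41.500)
M(O) = -772 - 166*O (M(O) = -4*(83*O/2 + 193) = -4*(193 + 83*O/2) = -772 - 166*O)
√(27487 + M(j)) = √(27487 + (-772 - 166*1/30)) = √(27487 + (-772 - 83/15)) = √(27487 - 11663/15) = √(400642/15) = √6009630/15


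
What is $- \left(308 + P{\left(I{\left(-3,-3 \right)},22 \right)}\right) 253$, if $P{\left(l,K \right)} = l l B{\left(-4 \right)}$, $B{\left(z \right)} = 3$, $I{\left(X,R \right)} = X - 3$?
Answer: $-105248$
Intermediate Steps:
$I{\left(X,R \right)} = -3 + X$ ($I{\left(X,R \right)} = X - 3 = -3 + X$)
$P{\left(l,K \right)} = 3 l^{2}$ ($P{\left(l,K \right)} = l l 3 = l^{2} \cdot 3 = 3 l^{2}$)
$- \left(308 + P{\left(I{\left(-3,-3 \right)},22 \right)}\right) 253 = - \left(308 + 3 \left(-3 - 3\right)^{2}\right) 253 = - \left(308 + 3 \left(-6\right)^{2}\right) 253 = - \left(308 + 3 \cdot 36\right) 253 = - \left(308 + 108\right) 253 = - 416 \cdot 253 = \left(-1\right) 105248 = -105248$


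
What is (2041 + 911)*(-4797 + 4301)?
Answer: -1464192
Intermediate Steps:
(2041 + 911)*(-4797 + 4301) = 2952*(-496) = -1464192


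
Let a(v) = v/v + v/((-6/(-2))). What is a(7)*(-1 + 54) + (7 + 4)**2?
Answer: 893/3 ≈ 297.67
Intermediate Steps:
a(v) = 1 + v/3 (a(v) = 1 + v/((-6*(-1/2))) = 1 + v/3)
a(7)*(-1 + 54) + (7 + 4)**2 = (1 + (1/3)*7)*(-1 + 54) + (7 + 4)**2 = (1 + 7/3)*53 + 11**2 = (10/3)*53 + 121 = 530/3 + 121 = 893/3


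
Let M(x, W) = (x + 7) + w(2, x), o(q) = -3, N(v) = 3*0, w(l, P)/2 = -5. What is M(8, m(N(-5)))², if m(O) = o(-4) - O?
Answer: 25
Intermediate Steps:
w(l, P) = -10 (w(l, P) = 2*(-5) = -10)
N(v) = 0
m(O) = -3 - O
M(x, W) = -3 + x (M(x, W) = (x + 7) - 10 = (7 + x) - 10 = -3 + x)
M(8, m(N(-5)))² = (-3 + 8)² = 5² = 25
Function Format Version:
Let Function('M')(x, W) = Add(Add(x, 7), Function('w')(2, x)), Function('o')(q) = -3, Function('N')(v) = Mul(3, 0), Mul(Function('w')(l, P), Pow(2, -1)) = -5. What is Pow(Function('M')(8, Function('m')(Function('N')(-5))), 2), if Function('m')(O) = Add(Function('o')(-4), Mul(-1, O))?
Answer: 25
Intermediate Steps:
Function('w')(l, P) = -10 (Function('w')(l, P) = Mul(2, -5) = -10)
Function('N')(v) = 0
Function('m')(O) = Add(-3, Mul(-1, O))
Function('M')(x, W) = Add(-3, x) (Function('M')(x, W) = Add(Add(x, 7), -10) = Add(Add(7, x), -10) = Add(-3, x))
Pow(Function('M')(8, Function('m')(Function('N')(-5))), 2) = Pow(Add(-3, 8), 2) = Pow(5, 2) = 25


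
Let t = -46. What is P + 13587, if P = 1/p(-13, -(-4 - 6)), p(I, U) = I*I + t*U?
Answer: 3953816/291 ≈ 13587.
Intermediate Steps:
p(I, U) = I² - 46*U (p(I, U) = I*I - 46*U = I² - 46*U)
P = -1/291 (P = 1/((-13)² - (-46)*(-4 - 6)) = 1/(169 - (-46)*(-10)) = 1/(169 - 46*10) = 1/(169 - 460) = 1/(-291) = -1/291 ≈ -0.0034364)
P + 13587 = -1/291 + 13587 = 3953816/291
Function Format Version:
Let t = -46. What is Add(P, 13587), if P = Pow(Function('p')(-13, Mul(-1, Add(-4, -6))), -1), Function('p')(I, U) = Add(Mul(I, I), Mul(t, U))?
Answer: Rational(3953816, 291) ≈ 13587.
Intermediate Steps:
Function('p')(I, U) = Add(Pow(I, 2), Mul(-46, U)) (Function('p')(I, U) = Add(Mul(I, I), Mul(-46, U)) = Add(Pow(I, 2), Mul(-46, U)))
P = Rational(-1, 291) (P = Pow(Add(Pow(-13, 2), Mul(-46, Mul(-1, Add(-4, -6)))), -1) = Pow(Add(169, Mul(-46, Mul(-1, -10))), -1) = Pow(Add(169, Mul(-46, 10)), -1) = Pow(Add(169, -460), -1) = Pow(-291, -1) = Rational(-1, 291) ≈ -0.0034364)
Add(P, 13587) = Add(Rational(-1, 291), 13587) = Rational(3953816, 291)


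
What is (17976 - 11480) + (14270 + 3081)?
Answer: 23847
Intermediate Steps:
(17976 - 11480) + (14270 + 3081) = 6496 + 17351 = 23847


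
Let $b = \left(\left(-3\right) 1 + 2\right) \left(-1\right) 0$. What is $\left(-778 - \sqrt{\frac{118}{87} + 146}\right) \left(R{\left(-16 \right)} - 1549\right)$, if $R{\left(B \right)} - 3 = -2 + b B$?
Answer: $1204344 + \frac{1032 \sqrt{278835}}{29} \approx 1.2231 \cdot 10^{6}$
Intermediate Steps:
$b = 0$ ($b = \left(-3 + 2\right) \left(-1\right) 0 = \left(-1\right) \left(-1\right) 0 = 1 \cdot 0 = 0$)
$R{\left(B \right)} = 1$ ($R{\left(B \right)} = 3 - \left(2 + 0 B\right) = 3 + \left(-2 + 0\right) = 3 - 2 = 1$)
$\left(-778 - \sqrt{\frac{118}{87} + 146}\right) \left(R{\left(-16 \right)} - 1549\right) = \left(-778 - \sqrt{\frac{118}{87} + 146}\right) \left(1 - 1549\right) = \left(-778 - \sqrt{118 \cdot \frac{1}{87} + 146}\right) \left(-1548\right) = \left(-778 - \sqrt{\frac{118}{87} + 146}\right) \left(-1548\right) = \left(-778 - \sqrt{\frac{12820}{87}}\right) \left(-1548\right) = \left(-778 - \frac{2 \sqrt{278835}}{87}\right) \left(-1548\right) = 1204344 + \frac{1032 \sqrt{278835}}{29}$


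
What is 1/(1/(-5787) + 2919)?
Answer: 5787/16892252 ≈ 0.00034258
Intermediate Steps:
1/(1/(-5787) + 2919) = 1/(-1/5787 + 2919) = 1/(16892252/5787) = 5787/16892252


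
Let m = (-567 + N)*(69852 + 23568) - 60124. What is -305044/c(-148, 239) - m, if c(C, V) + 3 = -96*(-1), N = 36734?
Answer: -314215779532/93 ≈ -3.3787e+9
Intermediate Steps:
c(C, V) = 93 (c(C, V) = -3 - 96*(-1) = -3 + 96 = 93)
m = 3378661016 (m = (-567 + 36734)*(69852 + 23568) - 60124 = 36167*93420 - 60124 = 3378721140 - 60124 = 3378661016)
-305044/c(-148, 239) - m = -305044/93 - 1*3378661016 = -305044*1/93 - 3378661016 = -305044/93 - 3378661016 = -314215779532/93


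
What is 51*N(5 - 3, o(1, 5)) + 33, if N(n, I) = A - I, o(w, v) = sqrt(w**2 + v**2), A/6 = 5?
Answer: 1563 - 51*sqrt(26) ≈ 1302.9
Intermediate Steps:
A = 30 (A = 6*5 = 30)
o(w, v) = sqrt(v**2 + w**2)
N(n, I) = 30 - I
51*N(5 - 3, o(1, 5)) + 33 = 51*(30 - sqrt(5**2 + 1**2)) + 33 = 51*(30 - sqrt(25 + 1)) + 33 = 51*(30 - sqrt(26)) + 33 = (1530 - 51*sqrt(26)) + 33 = 1563 - 51*sqrt(26)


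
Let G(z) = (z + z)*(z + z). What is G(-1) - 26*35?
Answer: -906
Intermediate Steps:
G(z) = 4*z² (G(z) = (2*z)*(2*z) = 4*z²)
G(-1) - 26*35 = 4*(-1)² - 26*35 = 4*1 - 910 = 4 - 910 = -906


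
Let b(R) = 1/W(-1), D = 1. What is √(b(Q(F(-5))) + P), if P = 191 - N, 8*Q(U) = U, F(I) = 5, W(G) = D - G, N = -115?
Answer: √1226/2 ≈ 17.507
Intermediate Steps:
W(G) = 1 - G
Q(U) = U/8
b(R) = ½ (b(R) = 1/(1 - 1*(-1)) = 1/(1 + 1) = 1/2 = ½)
P = 306 (P = 191 - 1*(-115) = 191 + 115 = 306)
√(b(Q(F(-5))) + P) = √(½ + 306) = √(613/2) = √1226/2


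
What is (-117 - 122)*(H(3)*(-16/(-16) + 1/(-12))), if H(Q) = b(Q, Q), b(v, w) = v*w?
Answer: -7887/4 ≈ -1971.8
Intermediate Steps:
H(Q) = Q**2 (H(Q) = Q*Q = Q**2)
(-117 - 122)*(H(3)*(-16/(-16) + 1/(-12))) = (-117 - 122)*(3**2*(-16/(-16) + 1/(-12))) = -2151*(-16*(-1/16) + 1*(-1/12)) = -2151*(1 - 1/12) = -2151*11/12 = -239*33/4 = -7887/4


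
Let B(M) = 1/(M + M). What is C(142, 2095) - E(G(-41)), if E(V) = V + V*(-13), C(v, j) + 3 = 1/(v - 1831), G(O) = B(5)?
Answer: -15206/8445 ≈ -1.8006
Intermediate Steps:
B(M) = 1/(2*M)
G(O) = 1/10 (G(O) = (1/2)/5 = (1/2)*(1/5) = 1/10)
C(v, j) = -3 + 1/(-1831 + v) (C(v, j) = -3 + 1/(v - 1831) = -3 + 1/(-1831 + v))
E(V) = -12*V (E(V) = V - 13*V = -12*V)
C(142, 2095) - E(G(-41)) = (5494 - 3*142)/(-1831 + 142) - (-12)/10 = (5494 - 426)/(-1689) - 1*(-6/5) = -1/1689*5068 + 6/5 = -5068/1689 + 6/5 = -15206/8445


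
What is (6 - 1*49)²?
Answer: 1849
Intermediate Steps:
(6 - 1*49)² = (6 - 49)² = (-43)² = 1849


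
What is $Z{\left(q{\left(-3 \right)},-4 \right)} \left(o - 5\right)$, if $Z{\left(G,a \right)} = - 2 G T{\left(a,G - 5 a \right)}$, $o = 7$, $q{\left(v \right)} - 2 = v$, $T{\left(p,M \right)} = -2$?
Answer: $-8$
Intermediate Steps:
$q{\left(v \right)} = 2 + v$
$Z{\left(G,a \right)} = 4 G$ ($Z{\left(G,a \right)} = - 2 G \left(-2\right) = 4 G$)
$Z{\left(q{\left(-3 \right)},-4 \right)} \left(o - 5\right) = 4 \left(2 - 3\right) \left(7 - 5\right) = 4 \left(-1\right) \left(7 - 5\right) = \left(-4\right) 2 = -8$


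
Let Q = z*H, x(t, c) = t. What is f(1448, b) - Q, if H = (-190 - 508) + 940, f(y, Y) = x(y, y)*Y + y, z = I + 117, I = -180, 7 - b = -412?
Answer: 623406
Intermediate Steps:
b = 419 (b = 7 - 1*(-412) = 7 + 412 = 419)
z = -63 (z = -180 + 117 = -63)
f(y, Y) = y + Y*y (f(y, Y) = y*Y + y = Y*y + y = y + Y*y)
H = 242 (H = -698 + 940 = 242)
Q = -15246 (Q = -63*242 = -15246)
f(1448, b) - Q = 1448*(1 + 419) - 1*(-15246) = 1448*420 + 15246 = 608160 + 15246 = 623406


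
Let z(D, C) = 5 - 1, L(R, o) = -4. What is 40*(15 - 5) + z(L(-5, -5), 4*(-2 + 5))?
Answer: 404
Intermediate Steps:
z(D, C) = 4
40*(15 - 5) + z(L(-5, -5), 4*(-2 + 5)) = 40*(15 - 5) + 4 = 40*10 + 4 = 400 + 4 = 404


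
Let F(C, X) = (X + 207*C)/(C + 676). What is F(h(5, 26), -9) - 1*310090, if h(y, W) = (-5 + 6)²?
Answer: -209930732/677 ≈ -3.1009e+5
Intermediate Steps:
h(y, W) = 1 (h(y, W) = 1² = 1)
F(C, X) = (X + 207*C)/(676 + C)
F(h(5, 26), -9) - 1*310090 = (-9 + 207*1)/(676 + 1) - 1*310090 = (-9 + 207)/677 - 310090 = (1/677)*198 - 310090 = 198/677 - 310090 = -209930732/677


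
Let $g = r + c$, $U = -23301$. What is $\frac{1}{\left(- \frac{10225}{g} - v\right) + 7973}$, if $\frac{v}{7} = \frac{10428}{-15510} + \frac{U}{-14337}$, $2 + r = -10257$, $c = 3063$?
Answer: $\frac{897952860}{7154664496001} \approx 0.00012551$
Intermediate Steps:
$r = -10259$ ($r = -2 - 10257 = -10259$)
$g = -7196$ ($g = -10259 + 3063 = -7196$)
$v = \frac{832349}{124785}$ ($v = 7 \left(\frac{10428}{-15510} - \frac{23301}{-14337}\right) = 7 \left(10428 \left(- \frac{1}{15510}\right) - - \frac{863}{531}\right) = 7 \left(- \frac{158}{235} + \frac{863}{531}\right) = 7 \cdot \frac{118907}{124785} = \frac{832349}{124785} \approx 6.6703$)
$\frac{1}{\left(- \frac{10225}{g} - v\right) + 7973} = \frac{1}{\left(- \frac{10225}{-7196} - \frac{832349}{124785}\right) + 7973} = \frac{1}{\left(\left(-10225\right) \left(- \frac{1}{7196}\right) - \frac{832349}{124785}\right) + 7973} = \frac{1}{\left(\frac{10225}{7196} - \frac{832349}{124785}\right) + 7973} = \frac{1}{- \frac{4713656779}{897952860} + 7973} = \frac{1}{\frac{7154664496001}{897952860}} = \frac{897952860}{7154664496001}$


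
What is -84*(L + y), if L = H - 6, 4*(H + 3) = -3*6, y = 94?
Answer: -6762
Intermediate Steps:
H = -15/2 (H = -3 + (-3*6)/4 = -3 + (1/4)*(-18) = -3 - 9/2 = -15/2 ≈ -7.5000)
L = -27/2 (L = -15/2 - 6 = -27/2 ≈ -13.500)
-84*(L + y) = -84*(-27/2 + 94) = -84*161/2 = -6762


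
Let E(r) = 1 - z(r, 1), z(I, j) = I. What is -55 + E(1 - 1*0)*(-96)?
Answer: -55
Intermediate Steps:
E(r) = 1 - r
-55 + E(1 - 1*0)*(-96) = -55 + (1 - (1 - 1*0))*(-96) = -55 + (1 - (1 + 0))*(-96) = -55 + (1 - 1*1)*(-96) = -55 + (1 - 1)*(-96) = -55 + 0*(-96) = -55 + 0 = -55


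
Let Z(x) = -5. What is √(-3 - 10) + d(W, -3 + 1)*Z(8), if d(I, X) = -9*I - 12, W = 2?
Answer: 150 + I*√13 ≈ 150.0 + 3.6056*I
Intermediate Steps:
d(I, X) = -12 - 9*I
√(-3 - 10) + d(W, -3 + 1)*Z(8) = √(-3 - 10) + (-12 - 9*2)*(-5) = √(-13) + (-12 - 18)*(-5) = I*√13 - 30*(-5) = I*√13 + 150 = 150 + I*√13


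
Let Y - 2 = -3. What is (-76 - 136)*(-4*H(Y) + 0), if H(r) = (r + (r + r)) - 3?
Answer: -5088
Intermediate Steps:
Y = -1 (Y = 2 - 3 = -1)
H(r) = -3 + 3*r (H(r) = (r + 2*r) - 3 = 3*r - 3 = -3 + 3*r)
(-76 - 136)*(-4*H(Y) + 0) = (-76 - 136)*(-4*(-3 + 3*(-1)) + 0) = -212*(-4*(-3 - 3) + 0) = -212*(-4*(-6) + 0) = -212*(24 + 0) = -212*24 = -5088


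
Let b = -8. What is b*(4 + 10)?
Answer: -112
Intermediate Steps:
b*(4 + 10) = -8*(4 + 10) = -8*14 = -112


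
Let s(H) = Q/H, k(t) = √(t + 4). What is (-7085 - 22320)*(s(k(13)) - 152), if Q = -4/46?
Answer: 4469560 + 58810*√17/391 ≈ 4.4702e+6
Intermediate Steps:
k(t) = √(4 + t)
Q = -2/23 (Q = -4*1/46 = -2/23 ≈ -0.086957)
s(H) = -2/(23*H)
(-7085 - 22320)*(s(k(13)) - 152) = (-7085 - 22320)*(-2/(23*√(4 + 13)) - 152) = -29405*(-2*√17/17/23 - 152) = -29405*(-2*√17/391 - 152) = -29405*(-152 - 2*√17/391) = 4469560 + 58810*√17/391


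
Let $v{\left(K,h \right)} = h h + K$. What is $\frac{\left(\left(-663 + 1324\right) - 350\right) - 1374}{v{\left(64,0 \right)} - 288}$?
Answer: $\frac{1063}{224} \approx 4.7455$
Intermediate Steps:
$v{\left(K,h \right)} = K + h^{2}$ ($v{\left(K,h \right)} = h^{2} + K = K + h^{2}$)
$\frac{\left(\left(-663 + 1324\right) - 350\right) - 1374}{v{\left(64,0 \right)} - 288} = \frac{\left(\left(-663 + 1324\right) - 350\right) - 1374}{\left(64 + 0^{2}\right) - 288} = \frac{\left(661 - 350\right) - 1374}{\left(64 + 0\right) - 288} = \frac{311 - 1374}{64 - 288} = - \frac{1063}{-224} = \left(-1063\right) \left(- \frac{1}{224}\right) = \frac{1063}{224}$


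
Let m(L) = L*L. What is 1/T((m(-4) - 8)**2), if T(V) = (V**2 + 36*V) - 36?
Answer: 1/6364 ≈ 0.00015713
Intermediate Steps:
m(L) = L**2
T(V) = -36 + V**2 + 36*V
1/T((m(-4) - 8)**2) = 1/(-36 + (((-4)**2 - 8)**2)**2 + 36*((-4)**2 - 8)**2) = 1/(-36 + ((16 - 8)**2)**2 + 36*(16 - 8)**2) = 1/(-36 + (8**2)**2 + 36*8**2) = 1/(-36 + 64**2 + 36*64) = 1/(-36 + 4096 + 2304) = 1/6364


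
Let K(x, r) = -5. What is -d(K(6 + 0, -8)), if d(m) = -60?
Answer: 60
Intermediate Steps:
-d(K(6 + 0, -8)) = -1*(-60) = 60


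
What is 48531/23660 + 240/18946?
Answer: 66081909/32018740 ≈ 2.0639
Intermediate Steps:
48531/23660 + 240/18946 = 48531*(1/23660) + 240*(1/18946) = 6933/3380 + 120/9473 = 66081909/32018740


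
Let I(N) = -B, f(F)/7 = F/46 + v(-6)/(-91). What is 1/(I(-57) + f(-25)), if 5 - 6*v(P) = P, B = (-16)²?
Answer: -897/233171 ≈ -0.0038470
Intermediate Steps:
B = 256
v(P) = ⅚ - P/6
f(F) = -11/78 + 7*F/46 (f(F) = 7*(F/46 + (⅚ - ⅙*(-6))/(-91)) = 7*(F*(1/46) + (⅚ + 1)*(-1/91)) = 7*(F/46 + (11/6)*(-1/91)) = 7*(F/46 - 11/546) = 7*(-11/546 + F/46) = -11/78 + 7*F/46)
I(N) = -256 (I(N) = -1*256 = -256)
1/(I(-57) + f(-25)) = 1/(-256 + (-11/78 + (7/46)*(-25))) = 1/(-256 + (-11/78 - 175/46)) = 1/(-256 - 3539/897) = 1/(-233171/897) = -897/233171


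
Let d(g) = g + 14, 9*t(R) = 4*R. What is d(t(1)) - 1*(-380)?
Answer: 3550/9 ≈ 394.44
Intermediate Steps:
t(R) = 4*R/9 (t(R) = (4*R)/9 = 4*R/9)
d(g) = 14 + g
d(t(1)) - 1*(-380) = (14 + (4/9)*1) - 1*(-380) = (14 + 4/9) + 380 = 130/9 + 380 = 3550/9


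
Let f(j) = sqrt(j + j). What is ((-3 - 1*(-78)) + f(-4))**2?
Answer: 5617 + 300*I*sqrt(2) ≈ 5617.0 + 424.26*I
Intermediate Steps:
f(j) = sqrt(2)*sqrt(j) (f(j) = sqrt(2*j) = sqrt(2)*sqrt(j))
((-3 - 1*(-78)) + f(-4))**2 = ((-3 - 1*(-78)) + sqrt(2)*sqrt(-4))**2 = ((-3 + 78) + sqrt(2)*(2*I))**2 = (75 + 2*I*sqrt(2))**2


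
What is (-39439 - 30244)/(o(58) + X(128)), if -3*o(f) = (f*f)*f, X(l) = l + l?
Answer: 12297/11432 ≈ 1.0757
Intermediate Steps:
X(l) = 2*l
o(f) = -f**3/3 (o(f) = -f*f*f/3 = -f**2*f/3 = -f**3/3)
(-39439 - 30244)/(o(58) + X(128)) = (-39439 - 30244)/(-1/3*58**3 + 2*128) = -69683/(-1/3*195112 + 256) = -69683/(-195112/3 + 256) = -69683/(-194344/3) = -69683*(-3/194344) = 12297/11432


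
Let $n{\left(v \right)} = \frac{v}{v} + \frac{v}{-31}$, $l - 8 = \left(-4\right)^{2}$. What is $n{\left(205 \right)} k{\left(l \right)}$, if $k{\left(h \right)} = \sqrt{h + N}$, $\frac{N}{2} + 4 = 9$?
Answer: $- \frac{174 \sqrt{34}}{31} \approx -32.729$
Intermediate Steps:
$l = 24$ ($l = 8 + \left(-4\right)^{2} = 8 + 16 = 24$)
$n{\left(v \right)} = 1 - \frac{v}{31}$ ($n{\left(v \right)} = 1 + v \left(- \frac{1}{31}\right) = 1 - \frac{v}{31}$)
$N = 10$ ($N = -8 + 2 \cdot 9 = -8 + 18 = 10$)
$k{\left(h \right)} = \sqrt{10 + h}$ ($k{\left(h \right)} = \sqrt{h + 10} = \sqrt{10 + h}$)
$n{\left(205 \right)} k{\left(l \right)} = \left(1 - \frac{205}{31}\right) \sqrt{10 + 24} = \left(1 - \frac{205}{31}\right) \sqrt{34} = - \frac{174 \sqrt{34}}{31}$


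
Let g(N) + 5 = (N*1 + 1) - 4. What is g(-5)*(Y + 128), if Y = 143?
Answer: -3523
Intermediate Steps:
g(N) = -8 + N (g(N) = -5 + ((N*1 + 1) - 4) = -5 + ((N + 1) - 4) = -5 + ((1 + N) - 4) = -5 + (-3 + N) = -8 + N)
g(-5)*(Y + 128) = (-8 - 5)*(143 + 128) = -13*271 = -3523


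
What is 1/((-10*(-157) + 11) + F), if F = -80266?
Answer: -1/78685 ≈ -1.2709e-5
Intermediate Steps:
1/((-10*(-157) + 11) + F) = 1/((-10*(-157) + 11) - 80266) = 1/((1570 + 11) - 80266) = 1/(1581 - 80266) = 1/(-78685) = -1/78685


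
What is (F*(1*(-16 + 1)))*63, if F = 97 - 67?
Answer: -28350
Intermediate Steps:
F = 30
(F*(1*(-16 + 1)))*63 = (30*(1*(-16 + 1)))*63 = (30*(1*(-15)))*63 = (30*(-15))*63 = -450*63 = -28350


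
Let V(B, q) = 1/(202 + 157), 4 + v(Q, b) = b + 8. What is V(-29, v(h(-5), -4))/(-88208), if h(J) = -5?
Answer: -1/31666672 ≈ -3.1579e-8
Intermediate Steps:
v(Q, b) = 4 + b (v(Q, b) = -4 + (b + 8) = -4 + (8 + b) = 4 + b)
V(B, q) = 1/359
V(-29, v(h(-5), -4))/(-88208) = (1/359)/(-88208) = (1/359)*(-1/88208) = -1/31666672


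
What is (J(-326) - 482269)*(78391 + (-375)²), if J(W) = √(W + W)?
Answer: -105624627304 + 438032*I*√163 ≈ -1.0562e+11 + 5.5924e+6*I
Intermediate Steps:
J(W) = √2*√W (J(W) = √(2*W) = √2*√W)
(J(-326) - 482269)*(78391 + (-375)²) = (√2*√(-326) - 482269)*(78391 + (-375)²) = (√2*(I*√326) - 482269)*(78391 + 140625) = (2*I*√163 - 482269)*219016 = (-482269 + 2*I*√163)*219016 = -105624627304 + 438032*I*√163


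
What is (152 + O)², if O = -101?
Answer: 2601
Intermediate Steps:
(152 + O)² = (152 - 101)² = 51² = 2601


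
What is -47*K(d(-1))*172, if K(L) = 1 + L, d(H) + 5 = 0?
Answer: 32336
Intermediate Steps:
d(H) = -5 (d(H) = -5 + 0 = -5)
-47*K(d(-1))*172 = -47*(1 - 5)*172 = -47*(-4)*172 = 188*172 = 32336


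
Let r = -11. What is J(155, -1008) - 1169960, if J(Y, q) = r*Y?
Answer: -1171665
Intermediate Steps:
J(Y, q) = -11*Y
J(155, -1008) - 1169960 = -11*155 - 1169960 = -1705 - 1169960 = -1171665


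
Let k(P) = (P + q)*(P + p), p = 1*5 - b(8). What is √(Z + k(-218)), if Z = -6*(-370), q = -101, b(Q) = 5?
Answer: √71762 ≈ 267.88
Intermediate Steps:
Z = 2220
p = 0 (p = 1*5 - 1*5 = 5 - 5 = 0)
k(P) = P*(-101 + P) (k(P) = (P - 101)*(P + 0) = (-101 + P)*P = P*(-101 + P))
√(Z + k(-218)) = √(2220 - 218*(-101 - 218)) = √(2220 - 218*(-319)) = √(2220 + 69542) = √71762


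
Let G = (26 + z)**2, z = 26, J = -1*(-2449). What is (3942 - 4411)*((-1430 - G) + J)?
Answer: 790265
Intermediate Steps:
J = 2449
G = 2704 (G = (26 + 26)**2 = 52**2 = 2704)
(3942 - 4411)*((-1430 - G) + J) = (3942 - 4411)*((-1430 - 1*2704) + 2449) = -469*((-1430 - 2704) + 2449) = -469*(-4134 + 2449) = -469*(-1685) = 790265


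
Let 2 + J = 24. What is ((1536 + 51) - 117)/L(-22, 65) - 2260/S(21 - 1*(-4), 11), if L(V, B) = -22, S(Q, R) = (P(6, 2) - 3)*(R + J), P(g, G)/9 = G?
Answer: -7067/99 ≈ -71.384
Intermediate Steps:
P(g, G) = 9*G
J = 22 (J = -2 + 24 = 22)
S(Q, R) = 330 + 15*R (S(Q, R) = (9*2 - 3)*(R + 22) = (18 - 3)*(22 + R) = 15*(22 + R) = 330 + 15*R)
((1536 + 51) - 117)/L(-22, 65) - 2260/S(21 - 1*(-4), 11) = ((1536 + 51) - 117)/(-22) - 2260/(330 + 15*11) = (1587 - 117)*(-1/22) - 2260/(330 + 165) = 1470*(-1/22) - 2260/495 = -735/11 - 2260*1/495 = -735/11 - 452/99 = -7067/99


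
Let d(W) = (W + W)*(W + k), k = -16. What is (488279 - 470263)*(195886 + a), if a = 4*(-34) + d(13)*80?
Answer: 3414212160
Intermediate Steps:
d(W) = 2*W*(-16 + W) (d(W) = (W + W)*(W - 16) = (2*W)*(-16 + W) = 2*W*(-16 + W))
a = -6376 (a = 4*(-34) + (2*13*(-16 + 13))*80 = -136 + (2*13*(-3))*80 = -136 - 78*80 = -136 - 6240 = -6376)
(488279 - 470263)*(195886 + a) = (488279 - 470263)*(195886 - 6376) = 18016*189510 = 3414212160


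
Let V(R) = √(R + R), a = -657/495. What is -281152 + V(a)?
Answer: -281152 + I*√8030/55 ≈ -2.8115e+5 + 1.6293*I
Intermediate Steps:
a = -73/55 (a = -657*1/495 = -73/55 ≈ -1.3273)
V(R) = √2*√R (V(R) = √(2*R) = √2*√R)
-281152 + V(a) = -281152 + √2*√(-73/55) = -281152 + √2*(I*√4015/55) = -281152 + I*√8030/55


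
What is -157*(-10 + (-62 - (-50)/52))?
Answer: 289979/26 ≈ 11153.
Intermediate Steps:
-157*(-10 + (-62 - (-50)/52)) = -157*(-10 + (-62 - 1*(-25/26))) = -157*(-10 + (-62 + 25/26)) = -157*(-10 - 1587/26) = -157*(-1847/26) = 289979/26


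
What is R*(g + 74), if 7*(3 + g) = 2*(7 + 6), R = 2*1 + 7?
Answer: 4707/7 ≈ 672.43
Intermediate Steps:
R = 9 (R = 2 + 7 = 9)
g = 5/7 (g = -3 + (2*(7 + 6))/7 = -3 + (2*13)/7 = -3 + (⅐)*26 = -3 + 26/7 = 5/7 ≈ 0.71429)
R*(g + 74) = 9*(5/7 + 74) = 9*(523/7) = 4707/7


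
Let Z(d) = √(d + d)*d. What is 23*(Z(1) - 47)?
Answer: -1081 + 23*√2 ≈ -1048.5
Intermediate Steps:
Z(d) = √2*d^(3/2) (Z(d) = √(2*d)*d = (√2*√d)*d = √2*d^(3/2))
23*(Z(1) - 47) = 23*(√2*1^(3/2) - 47) = 23*(√2*1 - 47) = 23*(√2 - 47) = 23*(-47 + √2) = -1081 + 23*√2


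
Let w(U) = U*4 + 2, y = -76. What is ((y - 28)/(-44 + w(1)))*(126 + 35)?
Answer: 8372/19 ≈ 440.63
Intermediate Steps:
w(U) = 2 + 4*U (w(U) = 4*U + 2 = 2 + 4*U)
((y - 28)/(-44 + w(1)))*(126 + 35) = ((-76 - 28)/(-44 + (2 + 4*1)))*(126 + 35) = -104/(-44 + (2 + 4))*161 = -104/(-44 + 6)*161 = -104/(-38)*161 = -104*(-1/38)*161 = (52/19)*161 = 8372/19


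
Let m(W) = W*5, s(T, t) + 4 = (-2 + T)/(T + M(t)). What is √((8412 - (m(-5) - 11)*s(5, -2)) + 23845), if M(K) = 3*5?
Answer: 4*√50185/5 ≈ 179.22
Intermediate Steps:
M(K) = 15
s(T, t) = -4 + (-2 + T)/(15 + T) (s(T, t) = -4 + (-2 + T)/(T + 15) = -4 + (-2 + T)/(15 + T))
m(W) = 5*W
√((8412 - (m(-5) - 11)*s(5, -2)) + 23845) = √((8412 - (5*(-5) - 11)*(-62 - 3*5)/(15 + 5)) + 23845) = √((8412 - (-25 - 11)*(-62 - 15)/20) + 23845) = √((8412 - (-36)*(1/20)*(-77)) + 23845) = √((8412 - (-36)*(-77)/20) + 23845) = √((8412 - 1*693/5) + 23845) = √((8412 - 693/5) + 23845) = √(41367/5 + 23845) = √(160592/5) = 4*√50185/5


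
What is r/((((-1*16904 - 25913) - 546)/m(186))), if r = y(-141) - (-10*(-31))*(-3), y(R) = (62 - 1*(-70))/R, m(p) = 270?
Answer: -11789820/2038061 ≈ -5.7848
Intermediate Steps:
y(R) = 132/R (y(R) = (62 + 70)/R = 132/R)
r = 43666/47 (r = 132/(-141) - (-10*(-31))*(-3) = 132*(-1/141) - 310*(-3) = -44/47 - 1*(-930) = -44/47 + 930 = 43666/47 ≈ 929.06)
r/((((-1*16904 - 25913) - 546)/m(186))) = 43666/(47*((((-1*16904 - 25913) - 546)/270))) = 43666/(47*((((-16904 - 25913) - 546)*(1/270)))) = 43666/(47*(((-42817 - 546)*(1/270)))) = 43666/(47*((-43363*1/270))) = 43666/(47*(-43363/270)) = (43666/47)*(-270/43363) = -11789820/2038061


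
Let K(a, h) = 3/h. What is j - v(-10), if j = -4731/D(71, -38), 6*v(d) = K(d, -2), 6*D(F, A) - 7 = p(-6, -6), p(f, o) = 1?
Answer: -3548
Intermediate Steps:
D(F, A) = 4/3 (D(F, A) = 7/6 + (1/6)*1 = 7/6 + 1/6 = 4/3)
v(d) = -1/4 (v(d) = (3/(-2))/6 = (3*(-1/2))/6 = (1/6)*(-3/2) = -1/4)
j = -14193/4 (j = -4731/4/3 = -4731*3/4 = -14193/4 ≈ -3548.3)
j - v(-10) = -14193/4 - 1*(-1/4) = -14193/4 + 1/4 = -3548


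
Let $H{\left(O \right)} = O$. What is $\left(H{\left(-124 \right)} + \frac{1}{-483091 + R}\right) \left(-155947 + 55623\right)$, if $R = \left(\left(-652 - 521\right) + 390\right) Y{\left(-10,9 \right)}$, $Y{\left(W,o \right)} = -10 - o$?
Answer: $\frac{2912332332994}{234107} \approx 1.244 \cdot 10^{7}$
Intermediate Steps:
$R = 14877$ ($R = \left(\left(-652 - 521\right) + 390\right) \left(-10 - 9\right) = \left(-1173 + 390\right) \left(-10 - 9\right) = \left(-783\right) \left(-19\right) = 14877$)
$\left(H{\left(-124 \right)} + \frac{1}{-483091 + R}\right) \left(-155947 + 55623\right) = \left(-124 + \frac{1}{-483091 + 14877}\right) \left(-155947 + 55623\right) = \left(-124 + \frac{1}{-468214}\right) \left(-100324\right) = \left(-124 - \frac{1}{468214}\right) \left(-100324\right) = \left(- \frac{58058537}{468214}\right) \left(-100324\right) = \frac{2912332332994}{234107}$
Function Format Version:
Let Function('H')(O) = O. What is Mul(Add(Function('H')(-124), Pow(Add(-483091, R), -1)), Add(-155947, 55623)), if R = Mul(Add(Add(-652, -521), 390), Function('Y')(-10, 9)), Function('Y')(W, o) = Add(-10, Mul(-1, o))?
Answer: Rational(2912332332994, 234107) ≈ 1.2440e+7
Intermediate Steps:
R = 14877 (R = Mul(Add(Add(-652, -521), 390), Add(-10, Mul(-1, 9))) = Mul(Add(-1173, 390), Add(-10, -9)) = Mul(-783, -19) = 14877)
Mul(Add(Function('H')(-124), Pow(Add(-483091, R), -1)), Add(-155947, 55623)) = Mul(Add(-124, Pow(Add(-483091, 14877), -1)), Add(-155947, 55623)) = Mul(Add(-124, Pow(-468214, -1)), -100324) = Mul(Add(-124, Rational(-1, 468214)), -100324) = Mul(Rational(-58058537, 468214), -100324) = Rational(2912332332994, 234107)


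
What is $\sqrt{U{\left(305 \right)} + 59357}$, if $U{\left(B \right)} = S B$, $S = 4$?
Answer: $\sqrt{60577} \approx 246.12$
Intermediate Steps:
$U{\left(B \right)} = 4 B$
$\sqrt{U{\left(305 \right)} + 59357} = \sqrt{4 \cdot 305 + 59357} = \sqrt{1220 + 59357} = \sqrt{60577}$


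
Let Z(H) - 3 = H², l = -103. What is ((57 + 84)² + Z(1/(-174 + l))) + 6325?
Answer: 2010990362/76729 ≈ 26209.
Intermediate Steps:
Z(H) = 3 + H²
((57 + 84)² + Z(1/(-174 + l))) + 6325 = ((57 + 84)² + (3 + (1/(-174 - 103))²)) + 6325 = (141² + (3 + (1/(-277))²)) + 6325 = (19881 + (3 + (-1/277)²)) + 6325 = (19881 + (3 + 1/76729)) + 6325 = (19881 + 230188/76729) + 6325 = 1525679437/76729 + 6325 = 2010990362/76729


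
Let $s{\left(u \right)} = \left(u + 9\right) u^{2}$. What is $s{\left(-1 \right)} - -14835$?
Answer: $14843$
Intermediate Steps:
$s{\left(u \right)} = u^{2} \left(9 + u\right)$ ($s{\left(u \right)} = \left(9 + u\right) u^{2} = u^{2} \left(9 + u\right)$)
$s{\left(-1 \right)} - -14835 = \left(-1\right)^{2} \left(9 - 1\right) - -14835 = 1 \cdot 8 + 14835 = 8 + 14835 = 14843$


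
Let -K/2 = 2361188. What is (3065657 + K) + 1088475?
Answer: -568244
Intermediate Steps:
K = -4722376 (K = -2*2361188 = -4722376)
(3065657 + K) + 1088475 = (3065657 - 4722376) + 1088475 = -1656719 + 1088475 = -568244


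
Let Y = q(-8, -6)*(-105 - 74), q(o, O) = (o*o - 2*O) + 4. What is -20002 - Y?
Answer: -5682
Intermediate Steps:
q(o, O) = 4 + o² - 2*O (q(o, O) = (o² - 2*O) + 4 = 4 + o² - 2*O)
Y = -14320 (Y = (4 + (-8)² - 2*(-6))*(-105 - 74) = (4 + 64 + 12)*(-179) = 80*(-179) = -14320)
-20002 - Y = -20002 - 1*(-14320) = -20002 + 14320 = -5682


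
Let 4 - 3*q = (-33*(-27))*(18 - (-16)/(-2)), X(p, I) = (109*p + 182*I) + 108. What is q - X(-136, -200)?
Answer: 144442/3 ≈ 48147.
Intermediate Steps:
X(p, I) = 108 + 109*p + 182*I
q = -8906/3 (q = 4/3 - (-33*(-27))*(18 - (-16)/(-2))/3 = 4/3 - 297*(18 - (-16)*(-1)/2) = 4/3 - 297*(18 - 1*8) = 4/3 - 297*(18 - 8) = 4/3 - 297*10 = 4/3 - ⅓*8910 = 4/3 - 2970 = -8906/3 ≈ -2968.7)
q - X(-136, -200) = -8906/3 - (108 + 109*(-136) + 182*(-200)) = -8906/3 - (108 - 14824 - 36400) = -8906/3 - 1*(-51116) = -8906/3 + 51116 = 144442/3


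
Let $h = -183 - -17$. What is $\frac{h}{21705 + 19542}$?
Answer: $- \frac{166}{41247} \approx -0.0040245$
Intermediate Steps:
$h = -166$ ($h = -183 + 17 = -166$)
$\frac{h}{21705 + 19542} = \frac{1}{21705 + 19542} \left(-166\right) = \frac{1}{41247} \left(-166\right) = - \frac{166}{41247}$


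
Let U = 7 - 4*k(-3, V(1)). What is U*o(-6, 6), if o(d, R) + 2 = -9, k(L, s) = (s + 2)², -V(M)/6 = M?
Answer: 627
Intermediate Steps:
V(M) = -6*M
k(L, s) = (2 + s)²
o(d, R) = -11 (o(d, R) = -2 - 9 = -11)
U = -57 (U = 7 - 4*(2 - 6*1)² = 7 - 4*(2 - 6)² = 7 - 4*(-4)² = 7 - 4*16 = 7 - 64 = -57)
U*o(-6, 6) = -57*(-11) = 627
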